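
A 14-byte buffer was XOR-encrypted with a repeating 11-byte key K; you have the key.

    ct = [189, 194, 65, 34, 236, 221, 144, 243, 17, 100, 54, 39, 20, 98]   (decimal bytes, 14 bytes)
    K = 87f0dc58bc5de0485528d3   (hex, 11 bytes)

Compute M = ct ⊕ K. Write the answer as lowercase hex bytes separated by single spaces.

The 11-byte key repeats, so the effective keystream is 87 f0 dc 58 bc 5d e0 48 55 28 d3 87 f0 dc.
byte 0: 10111101 XOR 10000111 = 00111010
byte 1: 11000010 XOR 11110000 = 00110010
byte 2: 01000001 XOR 11011100 = 10011101
byte 3: 00100010 XOR 01011000 = 01111010
byte 4: 11101100 XOR 10111100 = 01010000
byte 5: 11011101 XOR 01011101 = 10000000
byte 6: 10010000 XOR 11100000 = 01110000
byte 7: 11110011 XOR 01001000 = 10111011
byte 8: 00010001 XOR 01010101 = 01000100
byte 9: 01100100 XOR 00101000 = 01001100
byte 10: 00110110 XOR 11010011 = 11100101
byte 11: 00100111 XOR 10000111 = 10100000
byte 12: 00010100 XOR 11110000 = 11100100
byte 13: 01100010 XOR 11011100 = 10111110

3a 32 9d 7a 50 80 70 bb 44 4c e5 a0 e4 be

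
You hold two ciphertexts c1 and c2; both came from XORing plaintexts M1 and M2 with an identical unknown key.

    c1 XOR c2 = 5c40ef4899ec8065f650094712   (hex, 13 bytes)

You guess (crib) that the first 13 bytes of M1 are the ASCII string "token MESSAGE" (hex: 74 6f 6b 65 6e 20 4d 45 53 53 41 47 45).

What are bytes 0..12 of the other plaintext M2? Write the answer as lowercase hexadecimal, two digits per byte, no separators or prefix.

282f842df7cccd20a503480057

Since c1 ⊕ c2 = M1 ⊕ M2, XORing with the guessed M1 bytes yields the corresponding M2 bytes: M2 = (c1 ⊕ c2) ⊕ M1.
5c ⊕ 74 = 28
40 ⊕ 6f = 2f
ef ⊕ 6b = 84
48 ⊕ 65 = 2d
99 ⊕ 6e = f7
ec ⊕ 20 = cc
80 ⊕ 4d = cd
65 ⊕ 45 = 20
f6 ⊕ 53 = a5
50 ⊕ 53 = 03
09 ⊕ 41 = 48
47 ⊕ 47 = 00
12 ⊕ 45 = 57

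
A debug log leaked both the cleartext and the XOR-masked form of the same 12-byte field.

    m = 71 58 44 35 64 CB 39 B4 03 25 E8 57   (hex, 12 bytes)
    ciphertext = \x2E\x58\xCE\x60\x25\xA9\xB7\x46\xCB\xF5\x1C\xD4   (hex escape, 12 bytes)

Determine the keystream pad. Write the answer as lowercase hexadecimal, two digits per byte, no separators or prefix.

Since ciphertext = m ⊕ pad, XORing both sides with m gives pad = m ⊕ ciphertext.
byte 0: 71 xor 2e = 5f
byte 1: 58 xor 58 = 00
byte 2: 44 xor ce = 8a
byte 3: 35 xor 60 = 55
byte 4: 64 xor 25 = 41
byte 5: cb xor a9 = 62
byte 6: 39 xor b7 = 8e
byte 7: b4 xor 46 = f2
byte 8: 03 xor cb = c8
byte 9: 25 xor f5 = d0
byte 10: e8 xor 1c = f4
byte 11: 57 xor d4 = 83

5f008a5541628ef2c8d0f483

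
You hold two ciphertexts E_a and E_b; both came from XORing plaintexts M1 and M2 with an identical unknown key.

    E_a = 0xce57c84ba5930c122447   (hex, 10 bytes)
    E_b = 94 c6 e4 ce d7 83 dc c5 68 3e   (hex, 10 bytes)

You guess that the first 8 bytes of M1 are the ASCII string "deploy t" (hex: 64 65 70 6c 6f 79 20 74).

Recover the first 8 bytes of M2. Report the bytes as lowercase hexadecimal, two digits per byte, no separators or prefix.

3ef45ce91d69f0a3

First, E_a ⊕ E_b = (M1 ⊕ K) ⊕ (M2 ⊕ K) = M1 ⊕ M2, so the key drops out. Then M2 = (M1 ⊕ M2) ⊕ M1 over the first 8 bytes.
byte 0: (ce ⊕ 94) ⊕ 64 = 5a ⊕ 64 = 3e
byte 1: (57 ⊕ c6) ⊕ 65 = 91 ⊕ 65 = f4
byte 2: (c8 ⊕ e4) ⊕ 70 = 2c ⊕ 70 = 5c
byte 3: (4b ⊕ ce) ⊕ 6c = 85 ⊕ 6c = e9
byte 4: (a5 ⊕ d7) ⊕ 6f = 72 ⊕ 6f = 1d
byte 5: (93 ⊕ 83) ⊕ 79 = 10 ⊕ 79 = 69
byte 6: (0c ⊕ dc) ⊕ 20 = d0 ⊕ 20 = f0
byte 7: (12 ⊕ c5) ⊕ 74 = d7 ⊕ 74 = a3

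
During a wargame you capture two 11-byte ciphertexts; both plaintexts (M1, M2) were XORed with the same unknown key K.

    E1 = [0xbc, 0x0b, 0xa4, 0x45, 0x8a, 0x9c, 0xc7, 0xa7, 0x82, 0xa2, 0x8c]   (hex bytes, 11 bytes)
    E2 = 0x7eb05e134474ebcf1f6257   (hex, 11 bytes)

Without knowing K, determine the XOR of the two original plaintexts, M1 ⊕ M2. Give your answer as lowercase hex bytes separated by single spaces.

E1 ⊕ E2 = (M1 ⊕ K) ⊕ (M2 ⊕ K) = M1 ⊕ M2 — the shared key cancels under XOR.
bc ^ 7e = c2
0b ^ b0 = bb
a4 ^ 5e = fa
45 ^ 13 = 56
8a ^ 44 = ce
9c ^ 74 = e8
c7 ^ eb = 2c
a7 ^ cf = 68
82 ^ 1f = 9d
a2 ^ 62 = c0
8c ^ 57 = db

c2 bb fa 56 ce e8 2c 68 9d c0 db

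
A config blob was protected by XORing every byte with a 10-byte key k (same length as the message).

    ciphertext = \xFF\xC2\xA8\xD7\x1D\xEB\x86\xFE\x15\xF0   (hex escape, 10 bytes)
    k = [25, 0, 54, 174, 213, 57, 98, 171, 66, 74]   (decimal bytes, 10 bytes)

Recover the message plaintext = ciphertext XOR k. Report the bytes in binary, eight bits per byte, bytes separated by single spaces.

XOR is its own inverse, so applying the key byte-wise gives the result directly.
byte 0: 255 ⊕  25 = 230
byte 1: 194 ⊕   0 = 194
byte 2: 168 ⊕  54 = 158
byte 3: 215 ⊕ 174 = 121
byte 4:  29 ⊕ 213 = 200
byte 5: 235 ⊕  57 = 210
byte 6: 134 ⊕  98 = 228
byte 7: 254 ⊕ 171 =  85
byte 8:  21 ⊕  66 =  87
byte 9: 240 ⊕  74 = 186

11100110 11000010 10011110 01111001 11001000 11010010 11100100 01010101 01010111 10111010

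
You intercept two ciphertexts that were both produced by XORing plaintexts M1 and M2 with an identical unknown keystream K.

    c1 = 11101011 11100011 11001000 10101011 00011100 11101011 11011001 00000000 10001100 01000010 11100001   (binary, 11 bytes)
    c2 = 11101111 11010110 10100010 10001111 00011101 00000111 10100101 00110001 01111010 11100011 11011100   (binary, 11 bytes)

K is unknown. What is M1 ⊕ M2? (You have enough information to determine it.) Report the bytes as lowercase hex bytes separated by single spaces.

04 35 6a 24 01 ec 7c 31 f6 a1 3d

c1 ⊕ c2 = (M1 ⊕ K) ⊕ (M2 ⊕ K) = M1 ⊕ M2 — the shared key cancels under XOR.
byte 0: 235 XOR 239 =   4
byte 1: 227 XOR 214 =  53
byte 2: 200 XOR 162 = 106
byte 3: 171 XOR 143 =  36
byte 4:  28 XOR  29 =   1
byte 5: 235 XOR   7 = 236
byte 6: 217 XOR 165 = 124
byte 7:   0 XOR  49 =  49
byte 8: 140 XOR 122 = 246
byte 9:  66 XOR 227 = 161
byte 10: 225 XOR 220 =  61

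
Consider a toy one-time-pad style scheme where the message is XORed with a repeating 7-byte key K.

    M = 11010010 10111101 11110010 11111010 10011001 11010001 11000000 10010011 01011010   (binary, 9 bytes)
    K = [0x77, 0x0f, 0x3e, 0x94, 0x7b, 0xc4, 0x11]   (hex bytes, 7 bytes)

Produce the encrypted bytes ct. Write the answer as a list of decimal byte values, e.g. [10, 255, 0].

[165, 178, 204, 110, 226, 21, 209, 228, 85]

The 7-byte key repeats, so the effective keystream is 77 0f 3e 94 7b c4 11 77 0f.
byte 0: d2 ⊕ 77 = a5
byte 1: bd ⊕ 0f = b2
byte 2: f2 ⊕ 3e = cc
byte 3: fa ⊕ 94 = 6e
byte 4: 99 ⊕ 7b = e2
byte 5: d1 ⊕ c4 = 15
byte 6: c0 ⊕ 11 = d1
byte 7: 93 ⊕ 77 = e4
byte 8: 5a ⊕ 0f = 55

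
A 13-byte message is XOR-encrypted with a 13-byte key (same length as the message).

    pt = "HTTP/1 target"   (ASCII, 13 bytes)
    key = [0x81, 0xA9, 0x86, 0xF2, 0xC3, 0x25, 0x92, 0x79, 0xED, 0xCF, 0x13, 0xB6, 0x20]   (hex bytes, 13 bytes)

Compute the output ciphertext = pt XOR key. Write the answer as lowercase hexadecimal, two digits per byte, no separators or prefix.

XOR is its own inverse, so applying the key byte-wise gives the result directly.
01001000 xor 10000001 = 11001001
01010100 xor 10101001 = 11111101
01010100 xor 10000110 = 11010010
01010000 xor 11110010 = 10100010
00101111 xor 11000011 = 11101100
00110001 xor 00100101 = 00010100
00100000 xor 10010010 = 10110010
01110100 xor 01111001 = 00001101
01100001 xor 11101101 = 10001100
01110010 xor 11001111 = 10111101
01100111 xor 00010011 = 01110100
01100101 xor 10110110 = 11010011
01110100 xor 00100000 = 01010100

c9fdd2a2ec14b20d8cbd74d354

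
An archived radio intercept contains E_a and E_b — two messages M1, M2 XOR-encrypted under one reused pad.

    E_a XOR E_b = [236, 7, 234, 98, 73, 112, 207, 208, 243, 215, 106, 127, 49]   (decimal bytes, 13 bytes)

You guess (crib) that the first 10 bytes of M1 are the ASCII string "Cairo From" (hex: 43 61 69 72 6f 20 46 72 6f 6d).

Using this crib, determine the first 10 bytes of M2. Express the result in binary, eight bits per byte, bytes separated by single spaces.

Since E_a ⊕ E_b = M1 ⊕ M2, XORing with the guessed M1 bytes yields the corresponding M2 bytes: M2 = (E_a ⊕ E_b) ⊕ M1.
ec ^ 43 = af
07 ^ 61 = 66
ea ^ 69 = 83
62 ^ 72 = 10
49 ^ 6f = 26
70 ^ 20 = 50
cf ^ 46 = 89
d0 ^ 72 = a2
f3 ^ 6f = 9c
d7 ^ 6d = ba

10101111 01100110 10000011 00010000 00100110 01010000 10001001 10100010 10011100 10111010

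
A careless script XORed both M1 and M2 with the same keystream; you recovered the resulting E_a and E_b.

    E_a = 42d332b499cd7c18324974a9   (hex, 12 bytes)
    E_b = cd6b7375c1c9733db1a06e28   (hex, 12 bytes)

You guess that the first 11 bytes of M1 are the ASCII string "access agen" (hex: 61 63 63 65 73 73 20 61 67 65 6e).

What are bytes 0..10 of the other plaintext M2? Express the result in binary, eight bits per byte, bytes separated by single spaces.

First, E_a ⊕ E_b = (M1 ⊕ K) ⊕ (M2 ⊕ K) = M1 ⊕ M2, so the key drops out. Then M2 = (M1 ⊕ M2) ⊕ M1 over the first 11 bytes.
byte 0: (42 ^ cd) ^ 61 = 8f ^ 61 = ee
byte 1: (d3 ^ 6b) ^ 63 = b8 ^ 63 = db
byte 2: (32 ^ 73) ^ 63 = 41 ^ 63 = 22
byte 3: (b4 ^ 75) ^ 65 = c1 ^ 65 = a4
byte 4: (99 ^ c1) ^ 73 = 58 ^ 73 = 2b
byte 5: (cd ^ c9) ^ 73 = 04 ^ 73 = 77
byte 6: (7c ^ 73) ^ 20 = 0f ^ 20 = 2f
byte 7: (18 ^ 3d) ^ 61 = 25 ^ 61 = 44
byte 8: (32 ^ b1) ^ 67 = 83 ^ 67 = e4
byte 9: (49 ^ a0) ^ 65 = e9 ^ 65 = 8c
byte 10: (74 ^ 6e) ^ 6e = 1a ^ 6e = 74

11101110 11011011 00100010 10100100 00101011 01110111 00101111 01000100 11100100 10001100 01110100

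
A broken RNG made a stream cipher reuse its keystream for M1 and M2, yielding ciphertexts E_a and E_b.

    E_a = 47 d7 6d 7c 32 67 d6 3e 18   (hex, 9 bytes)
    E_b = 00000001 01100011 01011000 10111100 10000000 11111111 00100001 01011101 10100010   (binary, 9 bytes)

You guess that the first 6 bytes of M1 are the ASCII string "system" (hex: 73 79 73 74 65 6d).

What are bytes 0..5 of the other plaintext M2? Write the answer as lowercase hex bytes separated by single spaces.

35 cd 46 b4 d7 f5

First, E_a ⊕ E_b = (M1 ⊕ K) ⊕ (M2 ⊕ K) = M1 ⊕ M2, so the key drops out. Then M2 = (M1 ⊕ M2) ⊕ M1 over the first 6 bytes.
byte 0: (47 XOR 01) XOR 73 = 46 XOR 73 = 35
byte 1: (d7 XOR 63) XOR 79 = b4 XOR 79 = cd
byte 2: (6d XOR 58) XOR 73 = 35 XOR 73 = 46
byte 3: (7c XOR bc) XOR 74 = c0 XOR 74 = b4
byte 4: (32 XOR 80) XOR 65 = b2 XOR 65 = d7
byte 5: (67 XOR ff) XOR 6d = 98 XOR 6d = f5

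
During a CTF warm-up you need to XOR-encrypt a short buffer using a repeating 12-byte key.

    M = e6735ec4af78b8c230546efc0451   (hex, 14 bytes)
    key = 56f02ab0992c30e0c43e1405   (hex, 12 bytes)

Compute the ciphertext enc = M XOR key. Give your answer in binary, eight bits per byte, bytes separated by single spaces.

The 12-byte key repeats, so the effective keystream is 56 f0 2a b0 99 2c 30 e0 c4 3e 14 05 56 f0.
byte 0: e6 XOR 56 = b0
byte 1: 73 XOR f0 = 83
byte 2: 5e XOR 2a = 74
byte 3: c4 XOR b0 = 74
byte 4: af XOR 99 = 36
byte 5: 78 XOR 2c = 54
byte 6: b8 XOR 30 = 88
byte 7: c2 XOR e0 = 22
byte 8: 30 XOR c4 = f4
byte 9: 54 XOR 3e = 6a
byte 10: 6e XOR 14 = 7a
byte 11: fc XOR 05 = f9
byte 12: 04 XOR 56 = 52
byte 13: 51 XOR f0 = a1

10110000 10000011 01110100 01110100 00110110 01010100 10001000 00100010 11110100 01101010 01111010 11111001 01010010 10100001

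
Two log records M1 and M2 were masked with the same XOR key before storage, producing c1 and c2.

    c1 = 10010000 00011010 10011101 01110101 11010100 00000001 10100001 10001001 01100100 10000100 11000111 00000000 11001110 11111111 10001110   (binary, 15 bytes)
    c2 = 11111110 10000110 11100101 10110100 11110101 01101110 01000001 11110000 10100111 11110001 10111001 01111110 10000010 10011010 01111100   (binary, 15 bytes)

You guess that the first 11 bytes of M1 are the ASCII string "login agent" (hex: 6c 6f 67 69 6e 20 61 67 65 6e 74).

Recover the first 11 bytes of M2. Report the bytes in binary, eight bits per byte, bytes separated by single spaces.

00000010 11110011 00011111 10101000 01001111 01001111 10000001 00011110 10100110 00011011 00001010

First, c1 ⊕ c2 = (M1 ⊕ K) ⊕ (M2 ⊕ K) = M1 ⊕ M2, so the key drops out. Then M2 = (M1 ⊕ M2) ⊕ M1 over the first 11 bytes.
byte 0: (90 ⊕ fe) ⊕ 6c = 6e ⊕ 6c = 02
byte 1: (1a ⊕ 86) ⊕ 6f = 9c ⊕ 6f = f3
byte 2: (9d ⊕ e5) ⊕ 67 = 78 ⊕ 67 = 1f
byte 3: (75 ⊕ b4) ⊕ 69 = c1 ⊕ 69 = a8
byte 4: (d4 ⊕ f5) ⊕ 6e = 21 ⊕ 6e = 4f
byte 5: (01 ⊕ 6e) ⊕ 20 = 6f ⊕ 20 = 4f
byte 6: (a1 ⊕ 41) ⊕ 61 = e0 ⊕ 61 = 81
byte 7: (89 ⊕ f0) ⊕ 67 = 79 ⊕ 67 = 1e
byte 8: (64 ⊕ a7) ⊕ 65 = c3 ⊕ 65 = a6
byte 9: (84 ⊕ f1) ⊕ 6e = 75 ⊕ 6e = 1b
byte 10: (c7 ⊕ b9) ⊕ 74 = 7e ⊕ 74 = 0a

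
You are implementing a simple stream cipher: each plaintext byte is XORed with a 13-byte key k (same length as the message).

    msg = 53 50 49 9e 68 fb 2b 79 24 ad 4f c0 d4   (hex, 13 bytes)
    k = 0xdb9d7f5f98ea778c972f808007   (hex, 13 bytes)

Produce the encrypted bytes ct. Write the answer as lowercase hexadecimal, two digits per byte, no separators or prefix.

53 ⊕ db = 88
50 ⊕ 9d = cd
49 ⊕ 7f = 36
9e ⊕ 5f = c1
68 ⊕ 98 = f0
fb ⊕ ea = 11
2b ⊕ 77 = 5c
79 ⊕ 8c = f5
24 ⊕ 97 = b3
ad ⊕ 2f = 82
4f ⊕ 80 = cf
c0 ⊕ 80 = 40
d4 ⊕ 07 = d3

88cd36c1f0115cf5b382cf40d3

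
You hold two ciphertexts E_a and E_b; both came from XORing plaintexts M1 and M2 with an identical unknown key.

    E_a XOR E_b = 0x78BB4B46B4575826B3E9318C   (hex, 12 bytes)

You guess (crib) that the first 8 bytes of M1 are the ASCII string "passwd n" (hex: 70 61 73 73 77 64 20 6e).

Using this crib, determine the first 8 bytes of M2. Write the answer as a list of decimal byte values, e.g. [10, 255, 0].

[8, 218, 56, 53, 195, 51, 120, 72]

Since E_a ⊕ E_b = M1 ⊕ M2, XORing with the guessed M1 bytes yields the corresponding M2 bytes: M2 = (E_a ⊕ E_b) ⊕ M1.
78 xor 70 = 08
bb xor 61 = da
4b xor 73 = 38
46 xor 73 = 35
b4 xor 77 = c3
57 xor 64 = 33
58 xor 20 = 78
26 xor 6e = 48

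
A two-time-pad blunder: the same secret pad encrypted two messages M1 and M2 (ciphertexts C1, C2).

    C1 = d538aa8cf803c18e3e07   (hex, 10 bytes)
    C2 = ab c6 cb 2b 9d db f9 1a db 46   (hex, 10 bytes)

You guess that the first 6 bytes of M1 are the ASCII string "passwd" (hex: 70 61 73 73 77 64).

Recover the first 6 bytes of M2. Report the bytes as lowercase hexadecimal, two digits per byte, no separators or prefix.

First, C1 ⊕ C2 = (M1 ⊕ K) ⊕ (M2 ⊕ K) = M1 ⊕ M2, so the key drops out. Then M2 = (M1 ⊕ M2) ⊕ M1 over the first 6 bytes.
byte 0: (d5 ⊕ ab) ⊕ 70 = 7e ⊕ 70 = 0e
byte 1: (38 ⊕ c6) ⊕ 61 = fe ⊕ 61 = 9f
byte 2: (aa ⊕ cb) ⊕ 73 = 61 ⊕ 73 = 12
byte 3: (8c ⊕ 2b) ⊕ 73 = a7 ⊕ 73 = d4
byte 4: (f8 ⊕ 9d) ⊕ 77 = 65 ⊕ 77 = 12
byte 5: (03 ⊕ db) ⊕ 64 = d8 ⊕ 64 = bc

0e9f12d412bc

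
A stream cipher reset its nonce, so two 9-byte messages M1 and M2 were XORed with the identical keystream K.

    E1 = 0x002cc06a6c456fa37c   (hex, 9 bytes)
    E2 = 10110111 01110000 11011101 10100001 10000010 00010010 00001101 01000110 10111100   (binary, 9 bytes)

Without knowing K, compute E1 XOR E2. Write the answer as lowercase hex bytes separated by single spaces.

b7 5c 1d cb ee 57 62 e5 c0

E1 ⊕ E2 = (M1 ⊕ K) ⊕ (M2 ⊕ K) = M1 ⊕ M2 — the shared key cancels under XOR.
00000000 xor 10110111 = 10110111
00101100 xor 01110000 = 01011100
11000000 xor 11011101 = 00011101
01101010 xor 10100001 = 11001011
01101100 xor 10000010 = 11101110
01000101 xor 00010010 = 01010111
01101111 xor 00001101 = 01100010
10100011 xor 01000110 = 11100101
01111100 xor 10111100 = 11000000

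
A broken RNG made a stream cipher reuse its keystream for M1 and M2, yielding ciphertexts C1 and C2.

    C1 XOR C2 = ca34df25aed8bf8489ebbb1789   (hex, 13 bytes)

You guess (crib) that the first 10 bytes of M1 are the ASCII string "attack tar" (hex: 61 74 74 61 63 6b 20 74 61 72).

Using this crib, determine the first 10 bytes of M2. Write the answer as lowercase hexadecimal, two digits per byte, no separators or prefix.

ab40ab44cdb39ff0e899

Since C1 ⊕ C2 = M1 ⊕ M2, XORing with the guessed M1 bytes yields the corresponding M2 bytes: M2 = (C1 ⊕ C2) ⊕ M1.
ca ^ 61 = ab
34 ^ 74 = 40
df ^ 74 = ab
25 ^ 61 = 44
ae ^ 63 = cd
d8 ^ 6b = b3
bf ^ 20 = 9f
84 ^ 74 = f0
89 ^ 61 = e8
eb ^ 72 = 99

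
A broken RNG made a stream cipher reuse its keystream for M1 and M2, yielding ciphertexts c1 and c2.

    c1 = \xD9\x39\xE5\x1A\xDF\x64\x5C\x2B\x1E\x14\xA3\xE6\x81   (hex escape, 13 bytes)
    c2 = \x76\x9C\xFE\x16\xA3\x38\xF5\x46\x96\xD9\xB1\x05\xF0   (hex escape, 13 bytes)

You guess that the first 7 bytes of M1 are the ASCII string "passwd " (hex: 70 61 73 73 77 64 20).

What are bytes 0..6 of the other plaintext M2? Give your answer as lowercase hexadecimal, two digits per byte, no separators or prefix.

dfc4687f0b3889

First, c1 ⊕ c2 = (M1 ⊕ K) ⊕ (M2 ⊕ K) = M1 ⊕ M2, so the key drops out. Then M2 = (M1 ⊕ M2) ⊕ M1 over the first 7 bytes.
byte 0: (d9 xor 76) xor 70 = af xor 70 = df
byte 1: (39 xor 9c) xor 61 = a5 xor 61 = c4
byte 2: (e5 xor fe) xor 73 = 1b xor 73 = 68
byte 3: (1a xor 16) xor 73 = 0c xor 73 = 7f
byte 4: (df xor a3) xor 77 = 7c xor 77 = 0b
byte 5: (64 xor 38) xor 64 = 5c xor 64 = 38
byte 6: (5c xor f5) xor 20 = a9 xor 20 = 89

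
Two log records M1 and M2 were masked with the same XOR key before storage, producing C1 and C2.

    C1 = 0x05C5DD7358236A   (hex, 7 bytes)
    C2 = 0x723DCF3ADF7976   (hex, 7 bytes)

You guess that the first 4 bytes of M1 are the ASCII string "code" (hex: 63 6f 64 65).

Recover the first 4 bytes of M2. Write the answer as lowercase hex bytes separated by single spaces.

14 97 76 2c

First, C1 ⊕ C2 = (M1 ⊕ K) ⊕ (M2 ⊕ K) = M1 ⊕ M2, so the key drops out. Then M2 = (M1 ⊕ M2) ⊕ M1 over the first 4 bytes.
byte 0: (05 ⊕ 72) ⊕ 63 = 77 ⊕ 63 = 14
byte 1: (c5 ⊕ 3d) ⊕ 6f = f8 ⊕ 6f = 97
byte 2: (dd ⊕ cf) ⊕ 64 = 12 ⊕ 64 = 76
byte 3: (73 ⊕ 3a) ⊕ 65 = 49 ⊕ 65 = 2c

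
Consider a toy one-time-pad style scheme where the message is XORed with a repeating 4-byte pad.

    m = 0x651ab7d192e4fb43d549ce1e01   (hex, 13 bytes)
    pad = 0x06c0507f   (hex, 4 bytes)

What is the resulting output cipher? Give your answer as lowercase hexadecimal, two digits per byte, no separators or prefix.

The 4-byte key repeats, so the effective keystream is 06 c0 50 7f 06 c0 50 7f 06 c0 50 7f 06.
byte 0: 01100101 xor 00000110 = 01100011
byte 1: 00011010 xor 11000000 = 11011010
byte 2: 10110111 xor 01010000 = 11100111
byte 3: 11010001 xor 01111111 = 10101110
byte 4: 10010010 xor 00000110 = 10010100
byte 5: 11100100 xor 11000000 = 00100100
byte 6: 11111011 xor 01010000 = 10101011
byte 7: 01000011 xor 01111111 = 00111100
byte 8: 11010101 xor 00000110 = 11010011
byte 9: 01001001 xor 11000000 = 10001001
byte 10: 11001110 xor 01010000 = 10011110
byte 11: 00011110 xor 01111111 = 01100001
byte 12: 00000001 xor 00000110 = 00000111

63dae7ae9424ab3cd3899e6107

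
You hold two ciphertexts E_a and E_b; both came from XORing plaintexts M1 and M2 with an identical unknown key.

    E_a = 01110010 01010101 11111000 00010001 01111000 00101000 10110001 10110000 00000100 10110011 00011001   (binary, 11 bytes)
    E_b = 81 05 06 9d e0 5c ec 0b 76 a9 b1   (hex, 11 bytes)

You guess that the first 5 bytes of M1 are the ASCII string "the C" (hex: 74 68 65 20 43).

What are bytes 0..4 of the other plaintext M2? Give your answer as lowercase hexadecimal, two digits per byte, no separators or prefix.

87389bacdb

First, E_a ⊕ E_b = (M1 ⊕ K) ⊕ (M2 ⊕ K) = M1 ⊕ M2, so the key drops out. Then M2 = (M1 ⊕ M2) ⊕ M1 over the first 5 bytes.
byte 0: (72 ^ 81) ^ 74 = f3 ^ 74 = 87
byte 1: (55 ^ 05) ^ 68 = 50 ^ 68 = 38
byte 2: (f8 ^ 06) ^ 65 = fe ^ 65 = 9b
byte 3: (11 ^ 9d) ^ 20 = 8c ^ 20 = ac
byte 4: (78 ^ e0) ^ 43 = 98 ^ 43 = db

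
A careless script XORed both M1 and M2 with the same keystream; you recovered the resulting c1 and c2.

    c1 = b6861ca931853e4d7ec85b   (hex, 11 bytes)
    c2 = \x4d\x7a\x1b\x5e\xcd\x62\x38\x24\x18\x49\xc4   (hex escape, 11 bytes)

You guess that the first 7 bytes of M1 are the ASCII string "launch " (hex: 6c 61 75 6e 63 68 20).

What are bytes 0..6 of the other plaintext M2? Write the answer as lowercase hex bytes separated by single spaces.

97 9d 72 99 9f 8f 26

First, c1 ⊕ c2 = (M1 ⊕ K) ⊕ (M2 ⊕ K) = M1 ⊕ M2, so the key drops out. Then M2 = (M1 ⊕ M2) ⊕ M1 over the first 7 bytes.
byte 0: (b6 ⊕ 4d) ⊕ 6c = fb ⊕ 6c = 97
byte 1: (86 ⊕ 7a) ⊕ 61 = fc ⊕ 61 = 9d
byte 2: (1c ⊕ 1b) ⊕ 75 = 07 ⊕ 75 = 72
byte 3: (a9 ⊕ 5e) ⊕ 6e = f7 ⊕ 6e = 99
byte 4: (31 ⊕ cd) ⊕ 63 = fc ⊕ 63 = 9f
byte 5: (85 ⊕ 62) ⊕ 68 = e7 ⊕ 68 = 8f
byte 6: (3e ⊕ 38) ⊕ 20 = 06 ⊕ 20 = 26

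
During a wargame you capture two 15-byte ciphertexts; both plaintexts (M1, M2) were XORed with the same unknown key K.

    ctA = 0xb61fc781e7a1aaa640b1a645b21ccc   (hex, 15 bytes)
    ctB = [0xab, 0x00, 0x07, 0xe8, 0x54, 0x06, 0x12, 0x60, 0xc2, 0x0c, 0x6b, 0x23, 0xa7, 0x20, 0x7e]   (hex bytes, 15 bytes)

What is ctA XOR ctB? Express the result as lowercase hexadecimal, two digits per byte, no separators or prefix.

ctA ⊕ ctB = (M1 ⊕ K) ⊕ (M2 ⊕ K) = M1 ⊕ M2 — the shared key cancels under XOR.
b6 XOR ab = 1d
1f XOR 00 = 1f
c7 XOR 07 = c0
81 XOR e8 = 69
e7 XOR 54 = b3
a1 XOR 06 = a7
aa XOR 12 = b8
a6 XOR 60 = c6
40 XOR c2 = 82
b1 XOR 0c = bd
a6 XOR 6b = cd
45 XOR 23 = 66
b2 XOR a7 = 15
1c XOR 20 = 3c
cc XOR 7e = b2

1d1fc069b3a7b8c682bdcd66153cb2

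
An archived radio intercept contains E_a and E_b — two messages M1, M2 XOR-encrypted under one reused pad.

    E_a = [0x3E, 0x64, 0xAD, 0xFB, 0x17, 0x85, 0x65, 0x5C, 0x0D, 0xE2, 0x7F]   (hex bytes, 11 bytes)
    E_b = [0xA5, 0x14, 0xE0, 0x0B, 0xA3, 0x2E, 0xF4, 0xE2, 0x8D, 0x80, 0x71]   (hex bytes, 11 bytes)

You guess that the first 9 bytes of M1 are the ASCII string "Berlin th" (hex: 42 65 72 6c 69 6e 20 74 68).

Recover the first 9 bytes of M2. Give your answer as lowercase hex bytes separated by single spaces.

d9 15 3f 9c dd c5 b1 ca e8

First, E_a ⊕ E_b = (M1 ⊕ K) ⊕ (M2 ⊕ K) = M1 ⊕ M2, so the key drops out. Then M2 = (M1 ⊕ M2) ⊕ M1 over the first 9 bytes.
byte 0: (3e ^ a5) ^ 42 = 9b ^ 42 = d9
byte 1: (64 ^ 14) ^ 65 = 70 ^ 65 = 15
byte 2: (ad ^ e0) ^ 72 = 4d ^ 72 = 3f
byte 3: (fb ^ 0b) ^ 6c = f0 ^ 6c = 9c
byte 4: (17 ^ a3) ^ 69 = b4 ^ 69 = dd
byte 5: (85 ^ 2e) ^ 6e = ab ^ 6e = c5
byte 6: (65 ^ f4) ^ 20 = 91 ^ 20 = b1
byte 7: (5c ^ e2) ^ 74 = be ^ 74 = ca
byte 8: (0d ^ 8d) ^ 68 = 80 ^ 68 = e8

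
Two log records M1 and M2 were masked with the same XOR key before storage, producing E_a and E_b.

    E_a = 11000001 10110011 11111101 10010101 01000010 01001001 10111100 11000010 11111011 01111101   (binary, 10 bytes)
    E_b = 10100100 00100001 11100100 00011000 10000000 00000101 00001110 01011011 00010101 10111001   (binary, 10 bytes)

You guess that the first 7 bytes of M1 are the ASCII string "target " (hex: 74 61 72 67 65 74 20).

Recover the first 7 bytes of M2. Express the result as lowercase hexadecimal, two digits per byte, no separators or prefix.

First, E_a ⊕ E_b = (M1 ⊕ K) ⊕ (M2 ⊕ K) = M1 ⊕ M2, so the key drops out. Then M2 = (M1 ⊕ M2) ⊕ M1 over the first 7 bytes.
byte 0: (c1 XOR a4) XOR 74 = 65 XOR 74 = 11
byte 1: (b3 XOR 21) XOR 61 = 92 XOR 61 = f3
byte 2: (fd XOR e4) XOR 72 = 19 XOR 72 = 6b
byte 3: (95 XOR 18) XOR 67 = 8d XOR 67 = ea
byte 4: (42 XOR 80) XOR 65 = c2 XOR 65 = a7
byte 5: (49 XOR 05) XOR 74 = 4c XOR 74 = 38
byte 6: (bc XOR 0e) XOR 20 = b2 XOR 20 = 92

11f36beaa73892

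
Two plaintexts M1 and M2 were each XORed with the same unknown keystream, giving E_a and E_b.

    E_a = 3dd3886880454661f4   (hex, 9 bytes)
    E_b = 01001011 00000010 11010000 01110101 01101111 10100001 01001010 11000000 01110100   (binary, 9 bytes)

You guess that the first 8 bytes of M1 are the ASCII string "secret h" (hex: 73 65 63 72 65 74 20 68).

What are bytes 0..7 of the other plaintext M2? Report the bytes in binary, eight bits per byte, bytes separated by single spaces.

First, E_a ⊕ E_b = (M1 ⊕ K) ⊕ (M2 ⊕ K) = M1 ⊕ M2, so the key drops out. Then M2 = (M1 ⊕ M2) ⊕ M1 over the first 8 bytes.
byte 0: (3d XOR 4b) XOR 73 = 76 XOR 73 = 05
byte 1: (d3 XOR 02) XOR 65 = d1 XOR 65 = b4
byte 2: (88 XOR d0) XOR 63 = 58 XOR 63 = 3b
byte 3: (68 XOR 75) XOR 72 = 1d XOR 72 = 6f
byte 4: (80 XOR 6f) XOR 65 = ef XOR 65 = 8a
byte 5: (45 XOR a1) XOR 74 = e4 XOR 74 = 90
byte 6: (46 XOR 4a) XOR 20 = 0c XOR 20 = 2c
byte 7: (61 XOR c0) XOR 68 = a1 XOR 68 = c9

00000101 10110100 00111011 01101111 10001010 10010000 00101100 11001001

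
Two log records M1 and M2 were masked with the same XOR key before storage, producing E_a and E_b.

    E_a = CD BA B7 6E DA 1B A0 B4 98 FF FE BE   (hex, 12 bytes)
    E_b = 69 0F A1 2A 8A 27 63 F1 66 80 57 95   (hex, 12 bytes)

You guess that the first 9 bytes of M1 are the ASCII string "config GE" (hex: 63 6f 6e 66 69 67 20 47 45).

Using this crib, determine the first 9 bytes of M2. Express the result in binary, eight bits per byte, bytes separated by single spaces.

First, E_a ⊕ E_b = (M1 ⊕ K) ⊕ (M2 ⊕ K) = M1 ⊕ M2, so the key drops out. Then M2 = (M1 ⊕ M2) ⊕ M1 over the first 9 bytes.
byte 0: (cd XOR 69) XOR 63 = a4 XOR 63 = c7
byte 1: (ba XOR 0f) XOR 6f = b5 XOR 6f = da
byte 2: (b7 XOR a1) XOR 6e = 16 XOR 6e = 78
byte 3: (6e XOR 2a) XOR 66 = 44 XOR 66 = 22
byte 4: (da XOR 8a) XOR 69 = 50 XOR 69 = 39
byte 5: (1b XOR 27) XOR 67 = 3c XOR 67 = 5b
byte 6: (a0 XOR 63) XOR 20 = c3 XOR 20 = e3
byte 7: (b4 XOR f1) XOR 47 = 45 XOR 47 = 02
byte 8: (98 XOR 66) XOR 45 = fe XOR 45 = bb

11000111 11011010 01111000 00100010 00111001 01011011 11100011 00000010 10111011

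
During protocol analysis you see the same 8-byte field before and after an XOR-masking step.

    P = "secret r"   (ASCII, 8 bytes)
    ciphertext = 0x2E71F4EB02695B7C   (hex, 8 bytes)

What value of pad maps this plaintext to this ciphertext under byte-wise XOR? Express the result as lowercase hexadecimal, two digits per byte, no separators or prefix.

5d149799671d7b0e

Since ciphertext = P ⊕ pad, XORing both sides with P gives pad = P ⊕ ciphertext.
byte 0: 01110011 ^ 00101110 = 01011101
byte 1: 01100101 ^ 01110001 = 00010100
byte 2: 01100011 ^ 11110100 = 10010111
byte 3: 01110010 ^ 11101011 = 10011001
byte 4: 01100101 ^ 00000010 = 01100111
byte 5: 01110100 ^ 01101001 = 00011101
byte 6: 00100000 ^ 01011011 = 01111011
byte 7: 01110010 ^ 01111100 = 00001110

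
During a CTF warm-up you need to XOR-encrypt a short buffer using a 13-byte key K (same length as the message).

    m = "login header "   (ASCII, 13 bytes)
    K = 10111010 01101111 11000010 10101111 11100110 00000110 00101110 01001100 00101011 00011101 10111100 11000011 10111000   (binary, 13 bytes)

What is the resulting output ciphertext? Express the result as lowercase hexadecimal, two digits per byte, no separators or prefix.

d600a5c6882646294a79d9b198

byte 0: 6c xor ba = d6
byte 1: 6f xor 6f = 00
byte 2: 67 xor c2 = a5
byte 3: 69 xor af = c6
byte 4: 6e xor e6 = 88
byte 5: 20 xor 06 = 26
byte 6: 68 xor 2e = 46
byte 7: 65 xor 4c = 29
byte 8: 61 xor 2b = 4a
byte 9: 64 xor 1d = 79
byte 10: 65 xor bc = d9
byte 11: 72 xor c3 = b1
byte 12: 20 xor b8 = 98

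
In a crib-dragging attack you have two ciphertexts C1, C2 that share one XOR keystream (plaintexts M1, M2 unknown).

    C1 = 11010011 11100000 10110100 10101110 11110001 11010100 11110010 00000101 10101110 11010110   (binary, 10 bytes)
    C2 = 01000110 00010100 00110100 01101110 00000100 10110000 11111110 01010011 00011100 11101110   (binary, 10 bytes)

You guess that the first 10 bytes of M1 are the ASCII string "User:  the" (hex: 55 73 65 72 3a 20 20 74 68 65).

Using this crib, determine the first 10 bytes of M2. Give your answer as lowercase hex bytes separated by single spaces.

First, C1 ⊕ C2 = (M1 ⊕ K) ⊕ (M2 ⊕ K) = M1 ⊕ M2, so the key drops out. Then M2 = (M1 ⊕ M2) ⊕ M1 over the first 10 bytes.
byte 0: (d3 XOR 46) XOR 55 = 95 XOR 55 = c0
byte 1: (e0 XOR 14) XOR 73 = f4 XOR 73 = 87
byte 2: (b4 XOR 34) XOR 65 = 80 XOR 65 = e5
byte 3: (ae XOR 6e) XOR 72 = c0 XOR 72 = b2
byte 4: (f1 XOR 04) XOR 3a = f5 XOR 3a = cf
byte 5: (d4 XOR b0) XOR 20 = 64 XOR 20 = 44
byte 6: (f2 XOR fe) XOR 20 = 0c XOR 20 = 2c
byte 7: (05 XOR 53) XOR 74 = 56 XOR 74 = 22
byte 8: (ae XOR 1c) XOR 68 = b2 XOR 68 = da
byte 9: (d6 XOR ee) XOR 65 = 38 XOR 65 = 5d

c0 87 e5 b2 cf 44 2c 22 da 5d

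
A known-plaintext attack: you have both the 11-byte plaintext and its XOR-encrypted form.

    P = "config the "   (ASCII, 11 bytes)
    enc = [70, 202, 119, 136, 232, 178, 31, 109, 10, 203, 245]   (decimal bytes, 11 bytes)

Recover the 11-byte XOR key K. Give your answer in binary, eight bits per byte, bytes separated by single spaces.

Since enc = P ⊕ K, XORing both sides with P gives K = P ⊕ enc.
byte 0: 63 ^ 46 = 25
byte 1: 6f ^ ca = a5
byte 2: 6e ^ 77 = 19
byte 3: 66 ^ 88 = ee
byte 4: 69 ^ e8 = 81
byte 5: 67 ^ b2 = d5
byte 6: 20 ^ 1f = 3f
byte 7: 74 ^ 6d = 19
byte 8: 68 ^ 0a = 62
byte 9: 65 ^ cb = ae
byte 10: 20 ^ f5 = d5

00100101 10100101 00011001 11101110 10000001 11010101 00111111 00011001 01100010 10101110 11010101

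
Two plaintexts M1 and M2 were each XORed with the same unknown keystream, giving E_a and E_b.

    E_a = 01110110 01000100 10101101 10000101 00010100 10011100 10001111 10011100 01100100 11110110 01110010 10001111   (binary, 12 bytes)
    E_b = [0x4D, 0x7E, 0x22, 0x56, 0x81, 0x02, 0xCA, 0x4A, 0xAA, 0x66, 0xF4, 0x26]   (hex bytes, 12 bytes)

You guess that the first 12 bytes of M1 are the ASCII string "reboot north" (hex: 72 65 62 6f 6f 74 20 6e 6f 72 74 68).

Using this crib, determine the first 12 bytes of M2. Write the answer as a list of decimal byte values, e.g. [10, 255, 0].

[73, 95, 237, 188, 250, 234, 101, 184, 161, 226, 242, 193]

First, E_a ⊕ E_b = (M1 ⊕ K) ⊕ (M2 ⊕ K) = M1 ⊕ M2, so the key drops out. Then M2 = (M1 ⊕ M2) ⊕ M1 over the first 12 bytes.
byte 0: (76 XOR 4d) XOR 72 = 3b XOR 72 = 49
byte 1: (44 XOR 7e) XOR 65 = 3a XOR 65 = 5f
byte 2: (ad XOR 22) XOR 62 = 8f XOR 62 = ed
byte 3: (85 XOR 56) XOR 6f = d3 XOR 6f = bc
byte 4: (14 XOR 81) XOR 6f = 95 XOR 6f = fa
byte 5: (9c XOR 02) XOR 74 = 9e XOR 74 = ea
byte 6: (8f XOR ca) XOR 20 = 45 XOR 20 = 65
byte 7: (9c XOR 4a) XOR 6e = d6 XOR 6e = b8
byte 8: (64 XOR aa) XOR 6f = ce XOR 6f = a1
byte 9: (f6 XOR 66) XOR 72 = 90 XOR 72 = e2
byte 10: (72 XOR f4) XOR 74 = 86 XOR 74 = f2
byte 11: (8f XOR 26) XOR 68 = a9 XOR 68 = c1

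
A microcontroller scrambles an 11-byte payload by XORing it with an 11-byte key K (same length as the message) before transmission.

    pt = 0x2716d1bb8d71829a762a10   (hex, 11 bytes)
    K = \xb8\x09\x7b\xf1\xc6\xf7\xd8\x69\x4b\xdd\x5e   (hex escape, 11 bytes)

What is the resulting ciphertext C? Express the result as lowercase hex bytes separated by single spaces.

byte 0: 27 ^ b8 = 9f
byte 1: 16 ^ 09 = 1f
byte 2: d1 ^ 7b = aa
byte 3: bb ^ f1 = 4a
byte 4: 8d ^ c6 = 4b
byte 5: 71 ^ f7 = 86
byte 6: 82 ^ d8 = 5a
byte 7: 9a ^ 69 = f3
byte 8: 76 ^ 4b = 3d
byte 9: 2a ^ dd = f7
byte 10: 10 ^ 5e = 4e

9f 1f aa 4a 4b 86 5a f3 3d f7 4e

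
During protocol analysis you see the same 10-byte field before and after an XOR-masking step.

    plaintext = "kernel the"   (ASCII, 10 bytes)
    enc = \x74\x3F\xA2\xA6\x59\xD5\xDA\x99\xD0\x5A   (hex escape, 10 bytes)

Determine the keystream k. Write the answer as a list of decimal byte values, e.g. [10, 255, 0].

[31, 90, 208, 200, 60, 185, 250, 237, 184, 63]

Since enc = plaintext ⊕ k, XORing both sides with plaintext gives k = plaintext ⊕ enc.
01101011 XOR 01110100 = 00011111
01100101 XOR 00111111 = 01011010
01110010 XOR 10100010 = 11010000
01101110 XOR 10100110 = 11001000
01100101 XOR 01011001 = 00111100
01101100 XOR 11010101 = 10111001
00100000 XOR 11011010 = 11111010
01110100 XOR 10011001 = 11101101
01101000 XOR 11010000 = 10111000
01100101 XOR 01011010 = 00111111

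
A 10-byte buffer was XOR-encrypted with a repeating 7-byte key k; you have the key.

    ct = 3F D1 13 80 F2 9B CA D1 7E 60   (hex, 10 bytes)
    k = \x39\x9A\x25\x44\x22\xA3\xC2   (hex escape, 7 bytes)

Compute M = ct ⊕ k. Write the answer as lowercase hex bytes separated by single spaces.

06 4b 36 c4 d0 38 08 e8 e4 45

The 7-byte key repeats, so the effective keystream is 39 9a 25 44 22 a3 c2 39 9a 25.
byte 0:  63 ^  57 =   6
byte 1: 209 ^ 154 =  75
byte 2:  19 ^  37 =  54
byte 3: 128 ^  68 = 196
byte 4: 242 ^  34 = 208
byte 5: 155 ^ 163 =  56
byte 6: 202 ^ 194 =   8
byte 7: 209 ^  57 = 232
byte 8: 126 ^ 154 = 228
byte 9:  96 ^  37 =  69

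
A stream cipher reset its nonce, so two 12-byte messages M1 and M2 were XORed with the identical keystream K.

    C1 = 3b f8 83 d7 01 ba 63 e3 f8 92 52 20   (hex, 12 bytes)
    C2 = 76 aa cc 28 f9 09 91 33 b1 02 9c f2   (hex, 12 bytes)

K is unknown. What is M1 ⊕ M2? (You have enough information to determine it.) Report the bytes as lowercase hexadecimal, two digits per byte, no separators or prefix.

4d524ffff8b3f2d04990ced2

C1 ⊕ C2 = (M1 ⊕ K) ⊕ (M2 ⊕ K) = M1 ⊕ M2 — the shared key cancels under XOR.
byte 0:  59 ⊕ 118 =  77
byte 1: 248 ⊕ 170 =  82
byte 2: 131 ⊕ 204 =  79
byte 3: 215 ⊕  40 = 255
byte 4:   1 ⊕ 249 = 248
byte 5: 186 ⊕   9 = 179
byte 6:  99 ⊕ 145 = 242
byte 7: 227 ⊕  51 = 208
byte 8: 248 ⊕ 177 =  73
byte 9: 146 ⊕   2 = 144
byte 10:  82 ⊕ 156 = 206
byte 11:  32 ⊕ 242 = 210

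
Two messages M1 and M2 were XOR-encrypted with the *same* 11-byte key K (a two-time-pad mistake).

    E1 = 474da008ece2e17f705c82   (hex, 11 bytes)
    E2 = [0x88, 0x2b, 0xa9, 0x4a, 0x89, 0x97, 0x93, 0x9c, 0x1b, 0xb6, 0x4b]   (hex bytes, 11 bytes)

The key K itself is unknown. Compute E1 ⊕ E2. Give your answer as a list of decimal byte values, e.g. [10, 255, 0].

[207, 102, 9, 66, 101, 117, 114, 227, 107, 234, 201]

E1 ⊕ E2 = (M1 ⊕ K) ⊕ (M2 ⊕ K) = M1 ⊕ M2 — the shared key cancels under XOR.
47 ⊕ 88 = cf
4d ⊕ 2b = 66
a0 ⊕ a9 = 09
08 ⊕ 4a = 42
ec ⊕ 89 = 65
e2 ⊕ 97 = 75
e1 ⊕ 93 = 72
7f ⊕ 9c = e3
70 ⊕ 1b = 6b
5c ⊕ b6 = ea
82 ⊕ 4b = c9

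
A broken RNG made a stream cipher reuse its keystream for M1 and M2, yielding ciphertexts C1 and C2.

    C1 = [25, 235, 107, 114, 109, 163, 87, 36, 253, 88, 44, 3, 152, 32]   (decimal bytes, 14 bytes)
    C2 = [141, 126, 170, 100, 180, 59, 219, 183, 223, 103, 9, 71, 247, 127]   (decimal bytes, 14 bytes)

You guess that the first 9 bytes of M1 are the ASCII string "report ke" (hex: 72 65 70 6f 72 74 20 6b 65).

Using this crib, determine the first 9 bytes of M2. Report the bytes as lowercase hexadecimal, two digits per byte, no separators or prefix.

First, C1 ⊕ C2 = (M1 ⊕ K) ⊕ (M2 ⊕ K) = M1 ⊕ M2, so the key drops out. Then M2 = (M1 ⊕ M2) ⊕ M1 over the first 9 bytes.
byte 0: (19 xor 8d) xor 72 = 94 xor 72 = e6
byte 1: (eb xor 7e) xor 65 = 95 xor 65 = f0
byte 2: (6b xor aa) xor 70 = c1 xor 70 = b1
byte 3: (72 xor 64) xor 6f = 16 xor 6f = 79
byte 4: (6d xor b4) xor 72 = d9 xor 72 = ab
byte 5: (a3 xor 3b) xor 74 = 98 xor 74 = ec
byte 6: (57 xor db) xor 20 = 8c xor 20 = ac
byte 7: (24 xor b7) xor 6b = 93 xor 6b = f8
byte 8: (fd xor df) xor 65 = 22 xor 65 = 47

e6f0b179abecacf847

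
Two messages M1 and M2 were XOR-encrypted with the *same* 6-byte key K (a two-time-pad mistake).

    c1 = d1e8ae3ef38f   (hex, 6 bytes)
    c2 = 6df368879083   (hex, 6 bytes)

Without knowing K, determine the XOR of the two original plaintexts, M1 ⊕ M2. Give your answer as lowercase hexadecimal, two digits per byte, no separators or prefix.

c1 ⊕ c2 = (M1 ⊕ K) ⊕ (M2 ⊕ K) = M1 ⊕ M2 — the shared key cancels under XOR.
11010001 xor 01101101 = 10111100
11101000 xor 11110011 = 00011011
10101110 xor 01101000 = 11000110
00111110 xor 10000111 = 10111001
11110011 xor 10010000 = 01100011
10001111 xor 10000011 = 00001100

bc1bc6b9630c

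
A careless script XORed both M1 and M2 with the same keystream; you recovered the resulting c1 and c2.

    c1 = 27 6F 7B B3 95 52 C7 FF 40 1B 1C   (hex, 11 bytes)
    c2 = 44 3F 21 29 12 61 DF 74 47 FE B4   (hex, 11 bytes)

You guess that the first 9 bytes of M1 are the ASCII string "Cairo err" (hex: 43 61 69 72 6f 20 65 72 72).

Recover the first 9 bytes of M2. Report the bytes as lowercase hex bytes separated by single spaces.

20 31 33 e8 e8 13 7d f9 75

First, c1 ⊕ c2 = (M1 ⊕ K) ⊕ (M2 ⊕ K) = M1 ⊕ M2, so the key drops out. Then M2 = (M1 ⊕ M2) ⊕ M1 over the first 9 bytes.
byte 0: (27 xor 44) xor 43 = 63 xor 43 = 20
byte 1: (6f xor 3f) xor 61 = 50 xor 61 = 31
byte 2: (7b xor 21) xor 69 = 5a xor 69 = 33
byte 3: (b3 xor 29) xor 72 = 9a xor 72 = e8
byte 4: (95 xor 12) xor 6f = 87 xor 6f = e8
byte 5: (52 xor 61) xor 20 = 33 xor 20 = 13
byte 6: (c7 xor df) xor 65 = 18 xor 65 = 7d
byte 7: (ff xor 74) xor 72 = 8b xor 72 = f9
byte 8: (40 xor 47) xor 72 = 07 xor 72 = 75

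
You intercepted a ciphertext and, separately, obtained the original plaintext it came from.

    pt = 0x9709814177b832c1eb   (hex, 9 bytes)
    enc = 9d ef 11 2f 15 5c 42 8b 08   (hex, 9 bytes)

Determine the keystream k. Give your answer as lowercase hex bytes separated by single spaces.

0a e6 90 6e 62 e4 70 4a e3

Since enc = pt ⊕ k, XORing both sides with pt gives k = pt ⊕ enc.
97 XOR 9d = 0a
09 XOR ef = e6
81 XOR 11 = 90
41 XOR 2f = 6e
77 XOR 15 = 62
b8 XOR 5c = e4
32 XOR 42 = 70
c1 XOR 8b = 4a
eb XOR 08 = e3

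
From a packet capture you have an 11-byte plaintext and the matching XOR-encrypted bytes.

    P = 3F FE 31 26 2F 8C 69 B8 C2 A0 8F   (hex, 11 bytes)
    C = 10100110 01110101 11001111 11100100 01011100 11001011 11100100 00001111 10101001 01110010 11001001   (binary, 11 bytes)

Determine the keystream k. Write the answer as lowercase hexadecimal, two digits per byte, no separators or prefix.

998bfec273478db76bd246

Since C = P ⊕ k, XORing both sides with P gives k = P ⊕ C.
00111111 xor 10100110 = 10011001
11111110 xor 01110101 = 10001011
00110001 xor 11001111 = 11111110
00100110 xor 11100100 = 11000010
00101111 xor 01011100 = 01110011
10001100 xor 11001011 = 01000111
01101001 xor 11100100 = 10001101
10111000 xor 00001111 = 10110111
11000010 xor 10101001 = 01101011
10100000 xor 01110010 = 11010010
10001111 xor 11001001 = 01000110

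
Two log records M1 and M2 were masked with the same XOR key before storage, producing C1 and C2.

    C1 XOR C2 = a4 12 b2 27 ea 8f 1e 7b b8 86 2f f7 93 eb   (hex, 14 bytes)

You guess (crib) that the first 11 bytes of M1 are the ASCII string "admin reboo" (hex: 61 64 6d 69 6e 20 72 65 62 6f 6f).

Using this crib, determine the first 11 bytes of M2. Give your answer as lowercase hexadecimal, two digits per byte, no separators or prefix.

Since C1 ⊕ C2 = M1 ⊕ M2, XORing with the guessed M1 bytes yields the corresponding M2 bytes: M2 = (C1 ⊕ C2) ⊕ M1.
byte 0: 164 ⊕  97 = 197
byte 1:  18 ⊕ 100 = 118
byte 2: 178 ⊕ 109 = 223
byte 3:  39 ⊕ 105 =  78
byte 4: 234 ⊕ 110 = 132
byte 5: 143 ⊕  32 = 175
byte 6:  30 ⊕ 114 = 108
byte 7: 123 ⊕ 101 =  30
byte 8: 184 ⊕  98 = 218
byte 9: 134 ⊕ 111 = 233
byte 10:  47 ⊕ 111 =  64

c576df4e84af6c1edae940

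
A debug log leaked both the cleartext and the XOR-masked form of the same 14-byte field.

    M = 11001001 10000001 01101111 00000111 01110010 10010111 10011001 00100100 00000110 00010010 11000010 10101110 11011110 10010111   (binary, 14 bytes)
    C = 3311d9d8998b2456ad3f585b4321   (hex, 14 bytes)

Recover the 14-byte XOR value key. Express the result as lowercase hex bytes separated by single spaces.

fa 90 b6 df eb 1c bd 72 ab 2d 9a f5 9d b6

Since C = M ⊕ key, XORing both sides with M gives key = M ⊕ C.
byte 0: c9 xor 33 = fa
byte 1: 81 xor 11 = 90
byte 2: 6f xor d9 = b6
byte 3: 07 xor d8 = df
byte 4: 72 xor 99 = eb
byte 5: 97 xor 8b = 1c
byte 6: 99 xor 24 = bd
byte 7: 24 xor 56 = 72
byte 8: 06 xor ad = ab
byte 9: 12 xor 3f = 2d
byte 10: c2 xor 58 = 9a
byte 11: ae xor 5b = f5
byte 12: de xor 43 = 9d
byte 13: 97 xor 21 = b6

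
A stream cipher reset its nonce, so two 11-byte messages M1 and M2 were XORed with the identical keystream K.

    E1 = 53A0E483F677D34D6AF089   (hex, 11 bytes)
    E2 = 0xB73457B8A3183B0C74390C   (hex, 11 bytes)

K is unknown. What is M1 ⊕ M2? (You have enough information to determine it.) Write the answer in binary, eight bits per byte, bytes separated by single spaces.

11100100 10010100 10110011 00111011 01010101 01101111 11101000 01000001 00011110 11001001 10000101

E1 ⊕ E2 = (M1 ⊕ K) ⊕ (M2 ⊕ K) = M1 ⊕ M2 — the shared key cancels under XOR.
53 xor b7 = e4
a0 xor 34 = 94
e4 xor 57 = b3
83 xor b8 = 3b
f6 xor a3 = 55
77 xor 18 = 6f
d3 xor 3b = e8
4d xor 0c = 41
6a xor 74 = 1e
f0 xor 39 = c9
89 xor 0c = 85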